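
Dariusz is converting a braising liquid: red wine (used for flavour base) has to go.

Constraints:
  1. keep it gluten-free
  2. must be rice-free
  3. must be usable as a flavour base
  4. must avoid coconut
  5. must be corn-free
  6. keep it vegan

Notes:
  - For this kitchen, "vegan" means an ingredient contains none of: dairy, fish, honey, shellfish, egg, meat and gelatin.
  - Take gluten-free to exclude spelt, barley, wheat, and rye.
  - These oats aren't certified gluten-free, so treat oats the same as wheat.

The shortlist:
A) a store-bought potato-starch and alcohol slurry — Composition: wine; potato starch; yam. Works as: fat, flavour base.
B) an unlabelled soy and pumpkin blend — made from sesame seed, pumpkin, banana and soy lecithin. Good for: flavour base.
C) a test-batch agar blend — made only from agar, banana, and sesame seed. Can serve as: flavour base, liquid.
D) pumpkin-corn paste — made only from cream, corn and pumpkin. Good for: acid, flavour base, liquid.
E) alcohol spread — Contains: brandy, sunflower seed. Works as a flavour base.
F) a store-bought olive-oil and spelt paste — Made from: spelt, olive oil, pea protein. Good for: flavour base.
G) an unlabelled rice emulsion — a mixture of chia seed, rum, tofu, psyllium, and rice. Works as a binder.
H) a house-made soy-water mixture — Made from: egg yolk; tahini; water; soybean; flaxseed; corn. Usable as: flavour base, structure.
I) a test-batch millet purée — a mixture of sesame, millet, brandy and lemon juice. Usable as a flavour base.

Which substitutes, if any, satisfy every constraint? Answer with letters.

A, B, C, E, I

A: nothing on the exclusion list — OK
B: every rule checks out — OK
C: only sesame seed, agar and banana; none excluded — valid
D: has cream, so not vegan; has corn, so not corn-free — no
E: only brandy and sunflower seed; none excluded — valid
F: has spelt, so not gluten-free — reject
G: not usable as a flavour base; has rice, so not rice-free — reject
H: has egg yolk, so not vegan; has corn, so not corn-free — no
I: vegan, no rice — valid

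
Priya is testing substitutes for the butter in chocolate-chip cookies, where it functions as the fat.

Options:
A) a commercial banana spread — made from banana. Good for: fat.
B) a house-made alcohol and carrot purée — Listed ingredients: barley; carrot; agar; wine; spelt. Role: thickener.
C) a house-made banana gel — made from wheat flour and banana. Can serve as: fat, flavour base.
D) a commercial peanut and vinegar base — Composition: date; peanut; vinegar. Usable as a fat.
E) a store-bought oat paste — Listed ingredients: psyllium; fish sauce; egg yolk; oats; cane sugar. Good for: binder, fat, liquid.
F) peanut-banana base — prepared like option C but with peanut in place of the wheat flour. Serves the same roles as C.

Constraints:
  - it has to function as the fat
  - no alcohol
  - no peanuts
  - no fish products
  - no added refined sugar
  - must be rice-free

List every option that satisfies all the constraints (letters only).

A, C

A: no peanut, no rice — keep
B: not usable as a fat; has wine, so not alcohol-free — no
C: works as a fat, no fish, no refined sugar — keep
D: has peanut, so not peanut-free — no
E: has fish sauce, so not fish-free; has cane sugar, so not no-added-sugar — reject
F: has peanut, so not peanut-free — reject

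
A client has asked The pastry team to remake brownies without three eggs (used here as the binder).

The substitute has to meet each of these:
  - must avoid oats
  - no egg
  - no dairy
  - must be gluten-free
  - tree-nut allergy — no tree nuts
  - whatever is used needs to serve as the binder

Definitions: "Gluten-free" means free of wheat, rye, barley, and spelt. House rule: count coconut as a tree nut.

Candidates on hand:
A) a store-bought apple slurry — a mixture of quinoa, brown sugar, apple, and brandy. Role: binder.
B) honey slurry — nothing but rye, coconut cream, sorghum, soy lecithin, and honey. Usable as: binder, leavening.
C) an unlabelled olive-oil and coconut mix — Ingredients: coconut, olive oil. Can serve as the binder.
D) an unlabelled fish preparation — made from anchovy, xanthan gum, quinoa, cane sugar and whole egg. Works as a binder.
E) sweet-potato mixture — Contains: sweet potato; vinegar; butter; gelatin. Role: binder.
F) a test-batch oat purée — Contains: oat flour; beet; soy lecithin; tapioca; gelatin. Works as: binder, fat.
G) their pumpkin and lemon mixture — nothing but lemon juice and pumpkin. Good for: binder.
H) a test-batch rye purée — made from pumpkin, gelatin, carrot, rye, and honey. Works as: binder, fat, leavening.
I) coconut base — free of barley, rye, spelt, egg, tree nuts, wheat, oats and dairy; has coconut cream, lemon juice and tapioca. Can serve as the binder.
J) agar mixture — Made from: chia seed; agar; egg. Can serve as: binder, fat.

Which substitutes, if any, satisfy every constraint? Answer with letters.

A, G

A: nothing on the exclusion list — valid
B: has rye, so not gluten-free; has coconut cream, so not tree-nut-free — out
C: has coconut, so not tree-nut-free — out
D: has whole egg, so not egg-free — no
E: has butter, so not dairy-free — reject
F: has oat flour, so not oat-free — no
G: every rule checks out — OK
H: has rye, so not gluten-free — reject
I: has coconut cream, so not tree-nut-free — reject
J: has egg, so not egg-free — reject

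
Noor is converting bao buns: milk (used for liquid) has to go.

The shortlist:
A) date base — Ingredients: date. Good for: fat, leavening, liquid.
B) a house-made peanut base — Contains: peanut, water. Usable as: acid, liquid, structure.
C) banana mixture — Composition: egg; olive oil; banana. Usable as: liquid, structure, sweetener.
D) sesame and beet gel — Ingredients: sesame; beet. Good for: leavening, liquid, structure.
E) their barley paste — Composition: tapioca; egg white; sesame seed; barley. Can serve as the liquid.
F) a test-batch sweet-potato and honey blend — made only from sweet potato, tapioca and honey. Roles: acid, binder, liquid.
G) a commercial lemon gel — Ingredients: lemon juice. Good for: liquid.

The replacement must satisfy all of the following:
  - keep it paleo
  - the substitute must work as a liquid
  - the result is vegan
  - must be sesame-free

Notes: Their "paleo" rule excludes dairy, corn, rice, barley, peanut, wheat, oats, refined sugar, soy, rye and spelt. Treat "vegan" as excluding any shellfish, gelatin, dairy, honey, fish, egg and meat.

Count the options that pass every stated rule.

A: works as a liquid, no sesame, vegan — keep
B: has peanut, so not paleo — out
C: has egg, so not vegan — out
D: has sesame, so not sesame-free — out
E: has barley, so not paleo; has egg white, so not vegan (and 1 more) — out
F: has honey, so not vegan — reject
G: only lemon juice; none excluded — OK

2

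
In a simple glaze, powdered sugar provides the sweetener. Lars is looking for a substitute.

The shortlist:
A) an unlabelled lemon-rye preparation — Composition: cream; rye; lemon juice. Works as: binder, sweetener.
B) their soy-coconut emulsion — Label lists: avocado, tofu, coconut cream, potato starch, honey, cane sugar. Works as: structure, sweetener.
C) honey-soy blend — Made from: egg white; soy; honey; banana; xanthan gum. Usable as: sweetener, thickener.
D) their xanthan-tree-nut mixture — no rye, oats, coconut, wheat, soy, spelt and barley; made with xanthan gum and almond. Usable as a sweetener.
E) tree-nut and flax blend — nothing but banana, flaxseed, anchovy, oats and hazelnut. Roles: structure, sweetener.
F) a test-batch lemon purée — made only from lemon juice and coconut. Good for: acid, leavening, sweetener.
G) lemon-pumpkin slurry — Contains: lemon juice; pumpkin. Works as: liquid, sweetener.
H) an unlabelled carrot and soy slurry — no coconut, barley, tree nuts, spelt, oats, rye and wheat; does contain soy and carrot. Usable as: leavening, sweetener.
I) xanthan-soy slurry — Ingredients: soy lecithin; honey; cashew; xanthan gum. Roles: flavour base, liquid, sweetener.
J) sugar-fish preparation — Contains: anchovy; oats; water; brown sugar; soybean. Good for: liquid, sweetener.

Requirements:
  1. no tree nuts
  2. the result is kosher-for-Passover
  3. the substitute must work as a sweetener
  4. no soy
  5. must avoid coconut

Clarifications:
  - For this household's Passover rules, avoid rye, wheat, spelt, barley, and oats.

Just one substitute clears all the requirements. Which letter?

A: has rye, so not kosher-for-Passover — out
B: has coconut cream, so not coconut-free; has tofu, so not soy-free — reject
C: has soy, so not soy-free — out
D: has almond, so not tree-nut-free — reject
E: has oats, so not kosher-for-Passover; has hazelnut, so not tree-nut-free — no
F: has coconut, so not coconut-free — out
G: only lemon juice and pumpkin; none excluded — OK
H: has soy, so not soy-free — reject
I: has soy lecithin, so not soy-free; has cashew, so not tree-nut-free — out
J: has oats, so not kosher-for-Passover; has soybean, so not soy-free — out

G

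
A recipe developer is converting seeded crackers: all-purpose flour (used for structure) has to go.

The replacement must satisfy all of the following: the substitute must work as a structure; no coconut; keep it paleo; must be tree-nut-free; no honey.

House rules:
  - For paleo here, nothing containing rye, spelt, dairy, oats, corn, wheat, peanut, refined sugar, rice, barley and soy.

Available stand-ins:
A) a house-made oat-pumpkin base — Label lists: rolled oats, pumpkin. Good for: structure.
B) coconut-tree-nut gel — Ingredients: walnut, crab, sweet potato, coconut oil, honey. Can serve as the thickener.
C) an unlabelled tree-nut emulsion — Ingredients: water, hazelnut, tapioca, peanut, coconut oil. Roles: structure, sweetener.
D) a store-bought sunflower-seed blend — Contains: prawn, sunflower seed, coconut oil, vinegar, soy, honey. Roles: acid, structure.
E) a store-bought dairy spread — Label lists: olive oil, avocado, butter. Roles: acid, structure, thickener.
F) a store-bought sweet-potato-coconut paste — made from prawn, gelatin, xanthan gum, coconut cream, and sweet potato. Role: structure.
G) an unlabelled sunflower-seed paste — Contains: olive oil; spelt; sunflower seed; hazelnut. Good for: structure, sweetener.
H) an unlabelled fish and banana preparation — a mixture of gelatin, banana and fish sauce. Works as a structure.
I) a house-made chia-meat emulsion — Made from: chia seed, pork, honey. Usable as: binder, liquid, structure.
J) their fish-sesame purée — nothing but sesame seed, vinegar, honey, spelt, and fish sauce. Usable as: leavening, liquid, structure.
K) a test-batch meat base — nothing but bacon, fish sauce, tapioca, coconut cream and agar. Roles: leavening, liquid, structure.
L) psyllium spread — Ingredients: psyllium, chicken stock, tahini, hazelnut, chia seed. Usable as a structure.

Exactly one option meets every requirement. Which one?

H

A: has rolled oats, so not paleo — reject
B: not usable as a structure; has coconut oil, so not coconut-free (and 2 more) — reject
C: has peanut, so not paleo; has coconut oil, so not coconut-free (and 1 more) — out
D: has soy, so not paleo; has coconut oil, so not coconut-free (and 1 more) — out
E: has butter, so not paleo — out
F: has coconut cream, so not coconut-free — out
G: has spelt, so not paleo; has hazelnut, so not tree-nut-free — reject
H: paleo, no tree nuts — keep
I: has honey, so not honey-free — reject
J: has spelt, so not paleo; has honey, so not honey-free — out
K: has coconut cream, so not coconut-free — reject
L: has hazelnut, so not tree-nut-free — out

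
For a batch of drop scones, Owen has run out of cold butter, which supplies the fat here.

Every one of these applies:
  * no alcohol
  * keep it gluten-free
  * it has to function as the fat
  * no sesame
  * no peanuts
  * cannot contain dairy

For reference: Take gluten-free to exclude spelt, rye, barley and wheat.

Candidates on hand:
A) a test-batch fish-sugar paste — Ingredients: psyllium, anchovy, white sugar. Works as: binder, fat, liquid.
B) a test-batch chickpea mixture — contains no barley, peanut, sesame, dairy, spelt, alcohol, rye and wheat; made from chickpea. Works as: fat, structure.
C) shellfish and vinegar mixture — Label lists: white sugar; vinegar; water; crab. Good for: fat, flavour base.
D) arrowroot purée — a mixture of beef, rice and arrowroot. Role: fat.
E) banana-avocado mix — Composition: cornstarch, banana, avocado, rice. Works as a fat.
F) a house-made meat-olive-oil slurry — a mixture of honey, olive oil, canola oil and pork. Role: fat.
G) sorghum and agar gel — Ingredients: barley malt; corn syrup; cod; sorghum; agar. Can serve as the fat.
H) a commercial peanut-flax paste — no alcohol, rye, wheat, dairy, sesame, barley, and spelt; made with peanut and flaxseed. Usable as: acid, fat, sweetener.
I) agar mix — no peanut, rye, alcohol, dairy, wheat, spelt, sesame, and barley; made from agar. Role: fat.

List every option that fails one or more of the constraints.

G, H

A: every rule checks out — keep
B: all constraints satisfied — OK
C: every rule checks out — OK
D: every rule checks out — OK
E: cornstarch and rice etc. — none of it excluded — keep
F: no dairy, no sesame — keep
G: has barley malt, so not gluten-free — out
H: has peanut, so not peanut-free — out
I: all constraints satisfied — OK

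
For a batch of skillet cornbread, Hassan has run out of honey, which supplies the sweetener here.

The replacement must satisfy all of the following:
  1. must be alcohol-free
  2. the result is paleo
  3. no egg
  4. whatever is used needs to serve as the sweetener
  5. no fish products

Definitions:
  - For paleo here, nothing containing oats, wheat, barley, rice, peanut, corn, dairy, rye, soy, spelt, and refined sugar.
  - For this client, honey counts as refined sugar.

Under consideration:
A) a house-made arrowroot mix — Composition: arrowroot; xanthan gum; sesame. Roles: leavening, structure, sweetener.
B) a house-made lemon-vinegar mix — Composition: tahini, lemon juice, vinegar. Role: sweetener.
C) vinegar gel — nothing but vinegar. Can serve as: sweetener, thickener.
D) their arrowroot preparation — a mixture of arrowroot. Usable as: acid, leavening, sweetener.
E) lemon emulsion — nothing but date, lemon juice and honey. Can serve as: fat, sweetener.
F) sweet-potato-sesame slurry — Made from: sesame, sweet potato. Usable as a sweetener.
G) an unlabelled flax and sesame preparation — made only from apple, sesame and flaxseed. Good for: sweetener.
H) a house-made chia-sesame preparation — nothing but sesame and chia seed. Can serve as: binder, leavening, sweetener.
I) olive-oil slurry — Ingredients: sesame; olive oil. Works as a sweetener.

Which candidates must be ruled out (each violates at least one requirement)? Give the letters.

E

A: only sesame, arrowroot and xanthan gum; none excluded — keep
B: only tahini, vinegar, and lemon juice; none excluded — OK
C: only vinegar; none excluded — keep
D: all constraints satisfied — keep
E: has honey, so not paleo — no
F: no fish, no egg — keep
G: only sesame, flaxseed, and apple; none excluded — keep
H: all constraints satisfied — keep
I: only sesame and olive oil; none excluded — OK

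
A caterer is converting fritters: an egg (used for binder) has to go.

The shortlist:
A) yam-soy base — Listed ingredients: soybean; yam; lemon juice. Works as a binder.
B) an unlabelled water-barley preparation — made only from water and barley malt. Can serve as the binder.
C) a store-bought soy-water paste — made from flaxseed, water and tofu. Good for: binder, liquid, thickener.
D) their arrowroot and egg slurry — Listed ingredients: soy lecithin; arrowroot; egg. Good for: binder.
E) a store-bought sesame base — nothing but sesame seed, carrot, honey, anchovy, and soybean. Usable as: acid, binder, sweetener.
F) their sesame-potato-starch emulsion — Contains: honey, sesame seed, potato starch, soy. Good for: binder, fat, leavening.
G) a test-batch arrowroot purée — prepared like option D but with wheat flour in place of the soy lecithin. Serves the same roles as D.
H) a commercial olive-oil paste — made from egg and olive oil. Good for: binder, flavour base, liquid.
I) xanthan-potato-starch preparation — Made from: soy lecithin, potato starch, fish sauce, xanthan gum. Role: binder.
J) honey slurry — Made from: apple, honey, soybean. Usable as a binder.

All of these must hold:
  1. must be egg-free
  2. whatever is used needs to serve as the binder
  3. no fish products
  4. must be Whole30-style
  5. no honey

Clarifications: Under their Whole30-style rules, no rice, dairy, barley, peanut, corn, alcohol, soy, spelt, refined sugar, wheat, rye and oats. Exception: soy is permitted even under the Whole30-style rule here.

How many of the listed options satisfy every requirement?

2

A: soy is permitted under the Whole30-style carve-out; nothing else excluded — valid
B: has barley malt, so not Whole30-style — no
C: soy is permitted under the Whole30-style carve-out; nothing else excluded — OK
D: has egg, so not egg-free — no
E: has anchovy, so not fish-free; has honey, so not honey-free — no
F: has honey, so not honey-free — out
G: has wheat flour, so not Whole30-style; has egg, so not egg-free — no
H: has egg, so not egg-free — reject
I: has fish sauce, so not fish-free — no
J: has honey, so not honey-free — out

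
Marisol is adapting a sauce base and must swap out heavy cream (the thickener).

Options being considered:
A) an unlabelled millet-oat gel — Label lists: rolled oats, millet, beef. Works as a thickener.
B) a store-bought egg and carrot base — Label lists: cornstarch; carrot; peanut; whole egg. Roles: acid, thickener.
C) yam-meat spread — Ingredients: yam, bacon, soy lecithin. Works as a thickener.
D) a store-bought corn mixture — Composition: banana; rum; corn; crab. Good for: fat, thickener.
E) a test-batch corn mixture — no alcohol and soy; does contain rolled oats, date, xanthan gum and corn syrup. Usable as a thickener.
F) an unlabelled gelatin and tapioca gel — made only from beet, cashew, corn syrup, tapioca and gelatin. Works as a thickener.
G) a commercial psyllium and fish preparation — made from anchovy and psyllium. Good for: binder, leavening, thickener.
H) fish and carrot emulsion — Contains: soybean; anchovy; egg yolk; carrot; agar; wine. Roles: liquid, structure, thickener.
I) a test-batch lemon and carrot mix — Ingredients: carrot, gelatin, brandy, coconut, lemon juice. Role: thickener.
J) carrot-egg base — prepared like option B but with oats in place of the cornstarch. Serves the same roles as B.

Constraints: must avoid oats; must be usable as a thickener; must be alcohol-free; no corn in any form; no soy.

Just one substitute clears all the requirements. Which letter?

A: has rolled oats, so not oat-free — reject
B: has cornstarch, so not corn-free — reject
C: has soy lecithin, so not soy-free — no
D: has corn, so not corn-free; has rum, so not alcohol-free — out
E: has rolled oats, so not oat-free; has corn syrup, so not corn-free — reject
F: has corn syrup, so not corn-free — no
G: nothing on the exclusion list — valid
H: has soybean, so not soy-free; has wine, so not alcohol-free — no
I: has brandy, so not alcohol-free — reject
J: has oats, so not oat-free — reject

G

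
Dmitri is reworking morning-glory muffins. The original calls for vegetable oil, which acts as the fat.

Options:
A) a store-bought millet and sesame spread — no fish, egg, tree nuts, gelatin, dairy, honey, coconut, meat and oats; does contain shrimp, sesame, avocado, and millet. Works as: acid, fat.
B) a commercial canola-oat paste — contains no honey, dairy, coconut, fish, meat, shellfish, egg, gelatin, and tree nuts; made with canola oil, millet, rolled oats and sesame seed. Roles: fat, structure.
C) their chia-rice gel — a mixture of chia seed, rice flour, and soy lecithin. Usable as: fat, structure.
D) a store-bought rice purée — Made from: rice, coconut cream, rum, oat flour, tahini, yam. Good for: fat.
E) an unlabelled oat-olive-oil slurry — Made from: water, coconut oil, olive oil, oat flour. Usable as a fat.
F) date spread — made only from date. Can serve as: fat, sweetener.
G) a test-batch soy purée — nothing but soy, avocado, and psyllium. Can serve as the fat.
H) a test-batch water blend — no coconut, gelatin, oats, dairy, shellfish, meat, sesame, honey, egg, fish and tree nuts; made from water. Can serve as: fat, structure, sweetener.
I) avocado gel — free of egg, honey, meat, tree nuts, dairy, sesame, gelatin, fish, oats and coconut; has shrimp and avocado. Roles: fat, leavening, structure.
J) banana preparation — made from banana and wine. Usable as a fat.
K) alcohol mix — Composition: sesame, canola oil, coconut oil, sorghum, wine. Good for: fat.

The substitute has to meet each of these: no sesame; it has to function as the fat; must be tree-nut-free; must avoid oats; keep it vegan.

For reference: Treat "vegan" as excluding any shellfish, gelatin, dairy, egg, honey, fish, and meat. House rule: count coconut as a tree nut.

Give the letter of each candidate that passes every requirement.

C, F, G, H, J

A: has shrimp, so not vegan; has sesame, so not sesame-free — reject
B: has sesame seed, so not sesame-free; has rolled oats, so not oat-free — no
C: only rice flour, soy lecithin and chia seed; none excluded — OK
D: has tahini, so not sesame-free; has oat flour, so not oat-free (and 1 more) — out
E: has oat flour, so not oat-free; has coconut oil, so not tree-nut-free — no
F: no oats, no sesame — OK
G: all constraints satisfied — valid
H: all constraints satisfied — valid
I: has shrimp, so not vegan — reject
J: nothing on the exclusion list — OK
K: has sesame, so not sesame-free; has coconut oil, so not tree-nut-free — out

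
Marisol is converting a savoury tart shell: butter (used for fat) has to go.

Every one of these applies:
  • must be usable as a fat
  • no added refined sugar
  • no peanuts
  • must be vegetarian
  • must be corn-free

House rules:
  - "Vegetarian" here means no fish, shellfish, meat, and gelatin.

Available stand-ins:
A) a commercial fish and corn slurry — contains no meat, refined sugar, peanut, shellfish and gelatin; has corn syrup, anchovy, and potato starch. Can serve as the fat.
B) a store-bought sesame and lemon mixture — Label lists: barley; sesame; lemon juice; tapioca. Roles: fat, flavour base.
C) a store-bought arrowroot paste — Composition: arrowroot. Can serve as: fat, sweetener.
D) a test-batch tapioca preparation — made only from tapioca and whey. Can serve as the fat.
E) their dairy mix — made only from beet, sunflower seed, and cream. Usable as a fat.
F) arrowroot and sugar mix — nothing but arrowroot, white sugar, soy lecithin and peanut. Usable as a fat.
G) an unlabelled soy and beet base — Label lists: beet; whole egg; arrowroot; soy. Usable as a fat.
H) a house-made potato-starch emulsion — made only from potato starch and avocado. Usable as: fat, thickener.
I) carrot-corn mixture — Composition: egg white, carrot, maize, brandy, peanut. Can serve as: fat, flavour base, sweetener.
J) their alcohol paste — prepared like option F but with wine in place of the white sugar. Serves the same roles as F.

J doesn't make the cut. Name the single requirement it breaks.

usable as a fat: satisfied
vegetarian: satisfied
peanut-free: has peanut — fails
corn-free: satisfied
no-added-sugar: satisfied

peanut-free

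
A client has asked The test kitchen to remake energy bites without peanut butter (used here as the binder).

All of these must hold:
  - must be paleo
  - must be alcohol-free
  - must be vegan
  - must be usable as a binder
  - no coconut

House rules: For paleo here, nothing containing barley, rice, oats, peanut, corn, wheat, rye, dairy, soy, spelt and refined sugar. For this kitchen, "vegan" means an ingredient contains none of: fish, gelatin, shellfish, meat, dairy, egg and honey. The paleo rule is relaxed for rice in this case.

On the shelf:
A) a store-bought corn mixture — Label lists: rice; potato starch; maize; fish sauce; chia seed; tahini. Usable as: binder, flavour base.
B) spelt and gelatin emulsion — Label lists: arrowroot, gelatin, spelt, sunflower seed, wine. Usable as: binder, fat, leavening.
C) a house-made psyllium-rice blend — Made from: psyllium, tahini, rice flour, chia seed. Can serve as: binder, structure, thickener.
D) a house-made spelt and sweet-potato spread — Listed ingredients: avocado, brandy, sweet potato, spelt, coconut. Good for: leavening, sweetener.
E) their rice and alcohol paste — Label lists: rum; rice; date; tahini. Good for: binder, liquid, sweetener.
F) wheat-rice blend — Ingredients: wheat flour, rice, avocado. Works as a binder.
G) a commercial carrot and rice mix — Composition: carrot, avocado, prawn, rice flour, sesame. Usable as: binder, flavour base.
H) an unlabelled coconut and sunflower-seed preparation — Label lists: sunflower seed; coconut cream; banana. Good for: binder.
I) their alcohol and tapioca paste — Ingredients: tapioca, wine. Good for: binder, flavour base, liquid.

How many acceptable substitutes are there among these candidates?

A: has maize, so not paleo; has fish sauce, so not vegan — reject
B: has spelt, so not paleo; has gelatin, so not vegan (and 1 more) — no
C: rice is permitted under the paleo carve-out; nothing else excluded — valid
D: not usable as a binder; has spelt, so not paleo (and 2 more) — out
E: has rum, so not alcohol-free — out
F: has wheat flour, so not paleo — no
G: has prawn, so not vegan — reject
H: has coconut cream, so not coconut-free — out
I: has wine, so not alcohol-free — out

1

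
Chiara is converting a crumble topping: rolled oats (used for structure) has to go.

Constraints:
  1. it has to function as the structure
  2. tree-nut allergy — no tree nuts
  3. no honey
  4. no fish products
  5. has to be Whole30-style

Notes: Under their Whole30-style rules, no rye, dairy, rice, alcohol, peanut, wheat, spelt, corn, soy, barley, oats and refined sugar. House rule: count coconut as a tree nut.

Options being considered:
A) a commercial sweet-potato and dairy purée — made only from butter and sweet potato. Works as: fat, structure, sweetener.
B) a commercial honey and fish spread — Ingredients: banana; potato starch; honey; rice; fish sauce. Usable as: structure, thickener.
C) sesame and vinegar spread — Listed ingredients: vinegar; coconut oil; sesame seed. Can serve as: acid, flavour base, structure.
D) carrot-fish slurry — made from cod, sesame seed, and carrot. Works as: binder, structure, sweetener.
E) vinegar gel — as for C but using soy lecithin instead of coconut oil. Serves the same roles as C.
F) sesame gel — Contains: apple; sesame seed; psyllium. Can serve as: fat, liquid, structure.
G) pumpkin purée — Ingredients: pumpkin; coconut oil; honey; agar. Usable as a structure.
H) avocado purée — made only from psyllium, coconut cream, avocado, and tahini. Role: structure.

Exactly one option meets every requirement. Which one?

F

A: has butter, so not Whole30-style — reject
B: has rice, so not Whole30-style; has honey, so not honey-free (and 1 more) — out
C: has coconut oil, so not tree-nut-free — out
D: has cod, so not fish-free — no
E: has soy lecithin, so not Whole30-style — reject
F: every rule checks out — keep
G: has honey, so not honey-free; has coconut oil, so not tree-nut-free — no
H: has coconut cream, so not tree-nut-free — out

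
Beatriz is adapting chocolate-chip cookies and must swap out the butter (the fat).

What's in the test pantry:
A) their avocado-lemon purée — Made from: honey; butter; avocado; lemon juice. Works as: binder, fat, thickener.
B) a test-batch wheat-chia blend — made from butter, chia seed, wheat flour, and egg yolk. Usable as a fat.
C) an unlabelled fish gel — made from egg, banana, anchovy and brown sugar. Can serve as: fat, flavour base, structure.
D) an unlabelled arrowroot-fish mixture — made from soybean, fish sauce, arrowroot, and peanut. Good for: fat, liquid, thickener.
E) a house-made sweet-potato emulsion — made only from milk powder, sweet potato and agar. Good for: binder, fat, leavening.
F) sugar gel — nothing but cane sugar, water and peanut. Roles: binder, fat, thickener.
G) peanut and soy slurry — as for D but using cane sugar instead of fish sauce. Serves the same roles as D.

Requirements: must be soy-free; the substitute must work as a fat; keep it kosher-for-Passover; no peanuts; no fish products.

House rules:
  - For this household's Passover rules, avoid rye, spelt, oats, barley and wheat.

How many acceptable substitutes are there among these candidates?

A: works as a fat, no fish, no soy — OK
B: has wheat flour, so not kosher-for-Passover — out
C: has anchovy, so not fish-free — no
D: has fish sauce, so not fish-free; has soybean, so not soy-free (and 1 more) — reject
E: kosher-for-Passover, no soy — valid
F: has peanut, so not peanut-free — out
G: has soybean, so not soy-free; has peanut, so not peanut-free — no

2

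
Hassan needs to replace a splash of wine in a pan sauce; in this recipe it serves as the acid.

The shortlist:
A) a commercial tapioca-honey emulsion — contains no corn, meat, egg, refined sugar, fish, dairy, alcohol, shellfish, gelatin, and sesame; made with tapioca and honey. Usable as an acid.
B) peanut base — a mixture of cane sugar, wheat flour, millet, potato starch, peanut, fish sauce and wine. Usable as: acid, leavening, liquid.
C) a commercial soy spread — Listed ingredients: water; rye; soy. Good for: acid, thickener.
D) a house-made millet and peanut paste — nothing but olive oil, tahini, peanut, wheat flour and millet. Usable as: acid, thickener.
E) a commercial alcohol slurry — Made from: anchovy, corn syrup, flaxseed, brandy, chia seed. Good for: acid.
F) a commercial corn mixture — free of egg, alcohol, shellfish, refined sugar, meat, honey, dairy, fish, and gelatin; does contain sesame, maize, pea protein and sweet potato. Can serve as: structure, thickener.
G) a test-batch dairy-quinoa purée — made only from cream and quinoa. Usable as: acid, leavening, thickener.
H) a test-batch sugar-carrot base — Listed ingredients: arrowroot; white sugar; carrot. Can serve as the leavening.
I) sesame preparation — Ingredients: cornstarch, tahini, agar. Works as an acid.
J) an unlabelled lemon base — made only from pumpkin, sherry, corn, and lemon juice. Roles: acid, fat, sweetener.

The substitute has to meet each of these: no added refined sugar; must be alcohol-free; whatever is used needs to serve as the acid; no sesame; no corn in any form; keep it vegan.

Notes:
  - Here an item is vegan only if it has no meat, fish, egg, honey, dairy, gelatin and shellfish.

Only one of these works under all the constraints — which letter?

C

A: has honey, so not vegan — out
B: has fish sauce, so not vegan; has cane sugar, so not no-added-sugar (and 1 more) — no
C: works as an acid, no alcohol, no corn — OK
D: has tahini, so not sesame-free — no
E: has anchovy, so not vegan; has brandy, so not alcohol-free (and 1 more) — out
F: not usable as an acid; has sesame, so not sesame-free (and 1 more) — no
G: has cream, so not vegan — out
H: not usable as an acid; has white sugar, so not no-added-sugar — no
I: has tahini, so not sesame-free; has cornstarch, so not corn-free — no
J: has sherry, so not alcohol-free; has corn, so not corn-free — out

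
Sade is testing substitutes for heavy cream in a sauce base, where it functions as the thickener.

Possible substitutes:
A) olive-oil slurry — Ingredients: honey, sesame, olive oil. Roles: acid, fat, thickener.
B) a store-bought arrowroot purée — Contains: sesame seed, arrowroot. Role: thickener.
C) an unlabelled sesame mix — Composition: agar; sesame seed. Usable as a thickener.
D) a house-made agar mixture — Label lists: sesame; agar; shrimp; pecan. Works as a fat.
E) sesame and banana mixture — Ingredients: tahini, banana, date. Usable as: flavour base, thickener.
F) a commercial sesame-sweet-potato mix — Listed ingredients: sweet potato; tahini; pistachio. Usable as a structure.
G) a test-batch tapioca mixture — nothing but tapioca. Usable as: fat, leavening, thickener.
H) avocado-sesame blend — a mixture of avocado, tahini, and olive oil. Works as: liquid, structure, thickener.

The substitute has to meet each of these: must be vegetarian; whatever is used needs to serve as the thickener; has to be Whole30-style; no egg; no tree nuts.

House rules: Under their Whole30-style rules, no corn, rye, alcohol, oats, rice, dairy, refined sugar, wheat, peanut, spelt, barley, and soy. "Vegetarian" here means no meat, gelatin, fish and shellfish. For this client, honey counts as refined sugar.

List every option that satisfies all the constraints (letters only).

A: has honey, so not Whole30-style — no
B: all constraints satisfied — valid
C: only sesame seed and agar; none excluded — OK
D: not usable as a thickener; has shrimp, so not vegetarian (and 1 more) — out
E: only tahini, date and banana; none excluded — keep
F: not usable as a thickener; has pistachio, so not tree-nut-free — out
G: no tree nuts, Whole30-style — OK
H: only tahini, avocado, and olive oil; none excluded — valid

B, C, E, G, H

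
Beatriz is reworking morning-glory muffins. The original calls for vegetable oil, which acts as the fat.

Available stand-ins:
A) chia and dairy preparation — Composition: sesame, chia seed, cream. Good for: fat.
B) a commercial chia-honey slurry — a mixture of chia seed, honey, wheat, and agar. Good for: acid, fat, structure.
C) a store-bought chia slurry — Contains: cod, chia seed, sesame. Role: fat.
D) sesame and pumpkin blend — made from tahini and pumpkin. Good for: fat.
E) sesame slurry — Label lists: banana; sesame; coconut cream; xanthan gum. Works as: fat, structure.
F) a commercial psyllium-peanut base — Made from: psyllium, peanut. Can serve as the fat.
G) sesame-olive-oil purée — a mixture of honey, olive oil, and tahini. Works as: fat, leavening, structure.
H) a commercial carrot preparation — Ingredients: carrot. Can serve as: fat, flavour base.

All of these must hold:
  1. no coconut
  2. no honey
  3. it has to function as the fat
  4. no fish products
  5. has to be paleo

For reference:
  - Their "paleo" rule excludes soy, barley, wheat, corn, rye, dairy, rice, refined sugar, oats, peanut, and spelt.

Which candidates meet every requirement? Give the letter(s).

D, H

A: has cream, so not paleo — out
B: has wheat, so not paleo; has honey, so not honey-free — out
C: has cod, so not fish-free — out
D: nothing on the exclusion list — keep
E: has coconut cream, so not coconut-free — out
F: has peanut, so not paleo — out
G: has honey, so not honey-free — out
H: all constraints satisfied — valid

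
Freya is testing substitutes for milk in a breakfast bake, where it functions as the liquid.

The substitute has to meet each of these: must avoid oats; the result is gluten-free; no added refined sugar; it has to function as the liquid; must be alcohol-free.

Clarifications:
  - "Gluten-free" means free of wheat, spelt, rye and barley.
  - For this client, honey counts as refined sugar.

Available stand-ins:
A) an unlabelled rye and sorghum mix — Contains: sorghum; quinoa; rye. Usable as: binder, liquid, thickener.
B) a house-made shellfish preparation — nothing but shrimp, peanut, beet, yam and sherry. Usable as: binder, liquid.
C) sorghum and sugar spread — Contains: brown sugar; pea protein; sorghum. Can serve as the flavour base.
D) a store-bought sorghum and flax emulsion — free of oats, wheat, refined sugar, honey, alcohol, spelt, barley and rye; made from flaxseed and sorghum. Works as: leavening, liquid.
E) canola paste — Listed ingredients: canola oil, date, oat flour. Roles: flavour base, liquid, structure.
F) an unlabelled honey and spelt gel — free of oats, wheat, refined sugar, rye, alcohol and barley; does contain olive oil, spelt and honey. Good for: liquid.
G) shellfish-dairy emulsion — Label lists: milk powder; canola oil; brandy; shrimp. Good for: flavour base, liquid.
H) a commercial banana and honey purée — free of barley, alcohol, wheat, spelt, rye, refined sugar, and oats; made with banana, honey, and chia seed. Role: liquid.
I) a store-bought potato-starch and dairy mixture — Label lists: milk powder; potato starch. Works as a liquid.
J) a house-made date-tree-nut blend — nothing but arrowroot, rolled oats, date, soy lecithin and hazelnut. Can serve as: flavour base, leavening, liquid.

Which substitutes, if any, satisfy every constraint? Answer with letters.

D, I

A: has rye, so not gluten-free — no
B: has sherry, so not alcohol-free — no
C: not usable as a liquid; has brown sugar, so not no-added-sugar — reject
D: gluten-free, no oats — valid
E: has oat flour, so not oat-free — out
F: has spelt, so not gluten-free; has honey, so not no-added-sugar — reject
G: has brandy, so not alcohol-free — out
H: has honey, so not no-added-sugar — no
I: every rule checks out — OK
J: has rolled oats, so not oat-free — out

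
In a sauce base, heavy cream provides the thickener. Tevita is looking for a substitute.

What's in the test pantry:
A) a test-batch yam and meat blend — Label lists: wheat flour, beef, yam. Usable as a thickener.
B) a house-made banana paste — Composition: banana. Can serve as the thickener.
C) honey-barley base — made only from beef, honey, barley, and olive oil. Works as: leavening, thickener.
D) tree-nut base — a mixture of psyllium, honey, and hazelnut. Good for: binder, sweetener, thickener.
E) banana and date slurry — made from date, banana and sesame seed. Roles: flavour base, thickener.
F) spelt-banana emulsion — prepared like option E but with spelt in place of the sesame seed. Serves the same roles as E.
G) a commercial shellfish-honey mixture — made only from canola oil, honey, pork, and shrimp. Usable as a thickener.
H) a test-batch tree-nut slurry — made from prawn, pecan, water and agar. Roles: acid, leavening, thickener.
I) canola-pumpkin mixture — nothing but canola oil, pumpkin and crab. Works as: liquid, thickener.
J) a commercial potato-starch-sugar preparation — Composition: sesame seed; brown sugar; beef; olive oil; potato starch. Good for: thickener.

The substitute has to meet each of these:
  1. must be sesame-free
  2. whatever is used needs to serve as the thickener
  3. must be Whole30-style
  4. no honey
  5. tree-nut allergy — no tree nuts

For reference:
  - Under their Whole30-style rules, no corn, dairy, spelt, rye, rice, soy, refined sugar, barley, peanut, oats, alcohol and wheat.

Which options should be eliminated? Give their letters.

A, C, D, E, F, G, H, J

A: has wheat flour, so not Whole30-style — no
B: every rule checks out — OK
C: has barley, so not Whole30-style; has honey, so not honey-free — no
D: has honey, so not honey-free; has hazelnut, so not tree-nut-free — out
E: has sesame seed, so not sesame-free — no
F: has spelt, so not Whole30-style — no
G: has honey, so not honey-free — no
H: has pecan, so not tree-nut-free — reject
I: nothing on the exclusion list — keep
J: has brown sugar, so not Whole30-style; has sesame seed, so not sesame-free — out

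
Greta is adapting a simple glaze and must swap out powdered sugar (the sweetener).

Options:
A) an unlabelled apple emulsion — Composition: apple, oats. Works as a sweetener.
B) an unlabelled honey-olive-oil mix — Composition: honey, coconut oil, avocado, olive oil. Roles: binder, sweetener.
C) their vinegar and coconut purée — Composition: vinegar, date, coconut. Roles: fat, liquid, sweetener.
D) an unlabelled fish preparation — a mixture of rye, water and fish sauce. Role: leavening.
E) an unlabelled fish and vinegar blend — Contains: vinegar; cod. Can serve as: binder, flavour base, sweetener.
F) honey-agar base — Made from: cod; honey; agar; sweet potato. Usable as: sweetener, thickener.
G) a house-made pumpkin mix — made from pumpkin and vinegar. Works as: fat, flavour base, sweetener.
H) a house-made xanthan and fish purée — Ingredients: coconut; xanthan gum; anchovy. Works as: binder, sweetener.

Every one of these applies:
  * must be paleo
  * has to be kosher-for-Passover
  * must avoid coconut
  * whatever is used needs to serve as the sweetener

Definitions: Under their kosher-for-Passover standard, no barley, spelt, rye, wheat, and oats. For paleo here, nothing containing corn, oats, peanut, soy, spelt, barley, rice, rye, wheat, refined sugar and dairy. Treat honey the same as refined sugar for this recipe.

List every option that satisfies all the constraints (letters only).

E, G

A: has oats, so not kosher-for-Passover; has oats, so not paleo — out
B: has honey, so not paleo; has coconut oil, so not coconut-free — reject
C: has coconut, so not coconut-free — no
D: not usable as a sweetener; has rye, so not kosher-for-Passover (and 1 more) — no
E: kosher-for-Passover, paleo — keep
F: has honey, so not paleo — reject
G: only pumpkin and vinegar; none excluded — keep
H: has coconut, so not coconut-free — reject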